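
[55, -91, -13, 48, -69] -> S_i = Random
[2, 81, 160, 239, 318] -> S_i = 2 + 79*i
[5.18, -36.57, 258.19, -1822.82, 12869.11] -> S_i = 5.18*(-7.06)^i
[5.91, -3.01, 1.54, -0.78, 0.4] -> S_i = 5.91*(-0.51)^i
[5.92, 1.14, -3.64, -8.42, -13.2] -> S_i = 5.92 + -4.78*i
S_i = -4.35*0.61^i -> [-4.35, -2.65, -1.62, -0.99, -0.6]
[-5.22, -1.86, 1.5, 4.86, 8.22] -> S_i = -5.22 + 3.36*i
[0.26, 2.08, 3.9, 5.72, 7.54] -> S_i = 0.26 + 1.82*i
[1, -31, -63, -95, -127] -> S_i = 1 + -32*i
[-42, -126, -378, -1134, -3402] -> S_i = -42*3^i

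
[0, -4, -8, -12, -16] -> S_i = 0 + -4*i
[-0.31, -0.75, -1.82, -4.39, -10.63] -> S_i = -0.31*2.42^i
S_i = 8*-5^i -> [8, -40, 200, -1000, 5000]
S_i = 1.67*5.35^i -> [1.67, 8.93, 47.8, 255.73, 1368.14]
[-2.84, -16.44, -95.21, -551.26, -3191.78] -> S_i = -2.84*5.79^i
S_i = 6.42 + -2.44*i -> [6.42, 3.98, 1.54, -0.9, -3.34]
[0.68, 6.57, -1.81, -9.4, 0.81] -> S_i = Random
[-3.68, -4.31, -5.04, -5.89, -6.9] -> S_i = -3.68*1.17^i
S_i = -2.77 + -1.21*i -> [-2.77, -3.98, -5.19, -6.4, -7.61]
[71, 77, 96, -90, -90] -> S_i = Random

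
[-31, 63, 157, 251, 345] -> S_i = -31 + 94*i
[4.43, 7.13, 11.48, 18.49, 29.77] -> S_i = 4.43*1.61^i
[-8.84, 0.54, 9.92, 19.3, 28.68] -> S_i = -8.84 + 9.38*i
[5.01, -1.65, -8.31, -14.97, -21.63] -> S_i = 5.01 + -6.66*i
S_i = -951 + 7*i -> [-951, -944, -937, -930, -923]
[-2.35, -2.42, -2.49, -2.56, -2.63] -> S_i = -2.35 + -0.07*i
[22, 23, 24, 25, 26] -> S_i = 22 + 1*i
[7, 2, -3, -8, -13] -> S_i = 7 + -5*i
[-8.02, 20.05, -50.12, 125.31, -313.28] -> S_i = -8.02*(-2.50)^i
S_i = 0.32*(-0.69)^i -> [0.32, -0.22, 0.15, -0.11, 0.07]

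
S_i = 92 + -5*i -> [92, 87, 82, 77, 72]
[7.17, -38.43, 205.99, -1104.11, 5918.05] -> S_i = 7.17*(-5.36)^i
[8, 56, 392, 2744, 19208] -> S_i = 8*7^i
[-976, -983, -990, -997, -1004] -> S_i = -976 + -7*i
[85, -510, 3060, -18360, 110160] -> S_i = 85*-6^i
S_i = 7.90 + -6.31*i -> [7.9, 1.59, -4.72, -11.03, -17.34]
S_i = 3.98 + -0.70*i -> [3.98, 3.28, 2.58, 1.88, 1.18]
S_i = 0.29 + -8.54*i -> [0.29, -8.25, -16.79, -25.33, -33.87]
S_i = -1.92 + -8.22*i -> [-1.92, -10.14, -18.36, -26.58, -34.8]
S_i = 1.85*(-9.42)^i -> [1.85, -17.43, 164.16, -1546.41, 14567.18]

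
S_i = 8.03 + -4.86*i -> [8.03, 3.17, -1.69, -6.55, -11.41]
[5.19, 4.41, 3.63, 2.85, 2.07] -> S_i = 5.19 + -0.78*i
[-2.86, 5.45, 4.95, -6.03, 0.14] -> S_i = Random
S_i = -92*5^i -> [-92, -460, -2300, -11500, -57500]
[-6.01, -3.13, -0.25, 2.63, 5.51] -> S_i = -6.01 + 2.88*i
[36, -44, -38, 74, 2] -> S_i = Random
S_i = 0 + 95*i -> [0, 95, 190, 285, 380]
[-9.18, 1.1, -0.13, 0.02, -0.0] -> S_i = -9.18*(-0.12)^i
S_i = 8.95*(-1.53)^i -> [8.95, -13.69, 20.95, -32.06, 49.04]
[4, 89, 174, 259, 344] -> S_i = 4 + 85*i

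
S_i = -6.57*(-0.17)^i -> [-6.57, 1.12, -0.19, 0.03, -0.01]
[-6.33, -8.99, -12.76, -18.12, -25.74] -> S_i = -6.33*1.42^i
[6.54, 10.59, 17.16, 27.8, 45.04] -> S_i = 6.54*1.62^i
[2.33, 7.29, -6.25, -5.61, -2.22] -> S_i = Random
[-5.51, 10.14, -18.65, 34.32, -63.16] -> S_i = -5.51*(-1.84)^i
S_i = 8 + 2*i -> [8, 10, 12, 14, 16]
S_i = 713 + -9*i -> [713, 704, 695, 686, 677]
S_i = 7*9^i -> [7, 63, 567, 5103, 45927]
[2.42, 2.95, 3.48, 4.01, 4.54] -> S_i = 2.42 + 0.53*i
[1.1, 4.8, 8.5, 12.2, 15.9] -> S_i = 1.10 + 3.70*i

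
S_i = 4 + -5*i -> [4, -1, -6, -11, -16]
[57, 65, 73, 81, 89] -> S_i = 57 + 8*i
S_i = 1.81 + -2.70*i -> [1.81, -0.89, -3.59, -6.29, -8.99]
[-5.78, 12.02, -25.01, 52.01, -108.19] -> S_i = -5.78*(-2.08)^i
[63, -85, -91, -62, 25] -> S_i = Random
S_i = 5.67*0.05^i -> [5.67, 0.28, 0.01, 0.0, 0.0]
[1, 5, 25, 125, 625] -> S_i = 1*5^i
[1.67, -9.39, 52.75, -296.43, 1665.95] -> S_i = 1.67*(-5.62)^i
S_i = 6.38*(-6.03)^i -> [6.38, -38.47, 231.98, -1398.85, 8435.09]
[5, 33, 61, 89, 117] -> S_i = 5 + 28*i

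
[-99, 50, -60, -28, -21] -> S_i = Random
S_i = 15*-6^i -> [15, -90, 540, -3240, 19440]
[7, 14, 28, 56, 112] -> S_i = 7*2^i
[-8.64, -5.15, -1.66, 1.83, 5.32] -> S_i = -8.64 + 3.49*i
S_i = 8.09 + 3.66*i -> [8.09, 11.75, 15.41, 19.07, 22.73]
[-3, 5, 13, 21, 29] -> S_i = -3 + 8*i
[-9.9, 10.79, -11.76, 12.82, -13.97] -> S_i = -9.90*(-1.09)^i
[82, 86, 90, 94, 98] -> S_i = 82 + 4*i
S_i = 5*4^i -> [5, 20, 80, 320, 1280]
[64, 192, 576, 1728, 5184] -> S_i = 64*3^i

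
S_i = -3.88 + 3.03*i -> [-3.88, -0.85, 2.18, 5.21, 8.24]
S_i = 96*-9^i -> [96, -864, 7776, -69984, 629856]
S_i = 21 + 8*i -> [21, 29, 37, 45, 53]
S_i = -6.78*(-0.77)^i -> [-6.78, 5.22, -4.02, 3.1, -2.38]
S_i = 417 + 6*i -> [417, 423, 429, 435, 441]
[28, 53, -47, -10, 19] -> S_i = Random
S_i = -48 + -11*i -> [-48, -59, -70, -81, -92]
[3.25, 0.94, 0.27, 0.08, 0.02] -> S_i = 3.25*0.29^i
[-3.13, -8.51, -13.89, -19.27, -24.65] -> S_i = -3.13 + -5.38*i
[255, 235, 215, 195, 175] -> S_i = 255 + -20*i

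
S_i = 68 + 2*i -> [68, 70, 72, 74, 76]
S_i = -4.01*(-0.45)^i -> [-4.01, 1.8, -0.81, 0.37, -0.16]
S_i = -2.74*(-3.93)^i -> [-2.74, 10.77, -42.32, 166.31, -653.61]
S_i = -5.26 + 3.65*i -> [-5.26, -1.61, 2.04, 5.69, 9.34]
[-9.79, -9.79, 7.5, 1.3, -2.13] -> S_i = Random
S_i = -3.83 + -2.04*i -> [-3.83, -5.87, -7.91, -9.95, -11.99]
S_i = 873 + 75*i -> [873, 948, 1023, 1098, 1173]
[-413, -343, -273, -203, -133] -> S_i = -413 + 70*i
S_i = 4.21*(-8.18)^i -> [4.21, -34.44, 281.7, -2304.32, 18849.3]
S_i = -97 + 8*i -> [-97, -89, -81, -73, -65]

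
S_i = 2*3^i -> [2, 6, 18, 54, 162]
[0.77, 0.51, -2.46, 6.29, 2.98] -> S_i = Random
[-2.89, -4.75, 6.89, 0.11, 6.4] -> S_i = Random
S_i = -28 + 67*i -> [-28, 39, 106, 173, 240]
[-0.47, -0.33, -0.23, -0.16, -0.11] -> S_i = -0.47*0.70^i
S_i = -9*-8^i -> [-9, 72, -576, 4608, -36864]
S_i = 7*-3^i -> [7, -21, 63, -189, 567]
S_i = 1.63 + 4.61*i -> [1.63, 6.24, 10.85, 15.46, 20.07]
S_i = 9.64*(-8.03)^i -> [9.64, -77.41, 621.6, -4991.41, 40081.06]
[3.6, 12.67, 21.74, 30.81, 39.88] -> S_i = 3.60 + 9.07*i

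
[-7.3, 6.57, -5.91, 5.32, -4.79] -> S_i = -7.30*(-0.90)^i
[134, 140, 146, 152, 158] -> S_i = 134 + 6*i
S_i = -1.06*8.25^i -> [-1.06, -8.75, -72.15, -595.21, -4910.45]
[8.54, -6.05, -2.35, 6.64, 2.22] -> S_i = Random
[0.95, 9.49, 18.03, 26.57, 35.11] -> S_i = 0.95 + 8.54*i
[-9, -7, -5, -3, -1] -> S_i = -9 + 2*i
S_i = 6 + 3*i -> [6, 9, 12, 15, 18]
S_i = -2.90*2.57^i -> [-2.9, -7.45, -19.15, -49.23, -126.51]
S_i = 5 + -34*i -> [5, -29, -63, -97, -131]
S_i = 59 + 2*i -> [59, 61, 63, 65, 67]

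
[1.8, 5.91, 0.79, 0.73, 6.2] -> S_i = Random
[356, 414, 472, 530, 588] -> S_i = 356 + 58*i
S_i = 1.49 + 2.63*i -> [1.49, 4.12, 6.75, 9.38, 12.01]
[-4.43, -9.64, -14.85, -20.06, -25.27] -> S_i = -4.43 + -5.21*i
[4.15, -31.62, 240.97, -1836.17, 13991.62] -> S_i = 4.15*(-7.62)^i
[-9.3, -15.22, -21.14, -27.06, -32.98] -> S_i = -9.30 + -5.92*i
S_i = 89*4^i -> [89, 356, 1424, 5696, 22784]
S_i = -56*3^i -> [-56, -168, -504, -1512, -4536]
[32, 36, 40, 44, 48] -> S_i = 32 + 4*i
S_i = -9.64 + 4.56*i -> [-9.64, -5.08, -0.52, 4.04, 8.6]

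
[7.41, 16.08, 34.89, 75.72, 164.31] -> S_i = 7.41*2.17^i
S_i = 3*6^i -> [3, 18, 108, 648, 3888]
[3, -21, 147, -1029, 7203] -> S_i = 3*-7^i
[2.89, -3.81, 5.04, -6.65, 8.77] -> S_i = 2.89*(-1.32)^i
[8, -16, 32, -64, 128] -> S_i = 8*-2^i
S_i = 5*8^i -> [5, 40, 320, 2560, 20480]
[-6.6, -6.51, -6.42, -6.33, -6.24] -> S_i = -6.60 + 0.09*i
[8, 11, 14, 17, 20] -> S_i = 8 + 3*i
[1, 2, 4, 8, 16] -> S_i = 1*2^i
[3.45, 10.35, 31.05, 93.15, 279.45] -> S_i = 3.45*3.00^i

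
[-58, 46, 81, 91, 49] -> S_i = Random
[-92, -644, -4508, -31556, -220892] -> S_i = -92*7^i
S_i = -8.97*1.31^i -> [-8.97, -11.75, -15.39, -20.17, -26.42]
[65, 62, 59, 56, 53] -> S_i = 65 + -3*i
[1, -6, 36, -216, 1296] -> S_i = 1*-6^i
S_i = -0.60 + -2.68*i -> [-0.6, -3.28, -5.96, -8.64, -11.32]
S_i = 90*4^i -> [90, 360, 1440, 5760, 23040]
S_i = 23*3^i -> [23, 69, 207, 621, 1863]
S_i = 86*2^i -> [86, 172, 344, 688, 1376]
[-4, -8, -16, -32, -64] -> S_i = -4*2^i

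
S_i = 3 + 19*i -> [3, 22, 41, 60, 79]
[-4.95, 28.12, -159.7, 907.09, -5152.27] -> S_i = -4.95*(-5.68)^i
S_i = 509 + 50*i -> [509, 559, 609, 659, 709]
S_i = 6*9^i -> [6, 54, 486, 4374, 39366]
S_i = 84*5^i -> [84, 420, 2100, 10500, 52500]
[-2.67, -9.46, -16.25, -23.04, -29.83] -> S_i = -2.67 + -6.79*i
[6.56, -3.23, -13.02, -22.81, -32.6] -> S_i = 6.56 + -9.79*i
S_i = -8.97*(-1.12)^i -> [-8.97, 10.05, -11.25, 12.6, -14.11]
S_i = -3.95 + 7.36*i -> [-3.95, 3.41, 10.77, 18.13, 25.49]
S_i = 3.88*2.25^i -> [3.88, 8.73, 19.64, 44.2, 99.44]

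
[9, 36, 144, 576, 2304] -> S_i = 9*4^i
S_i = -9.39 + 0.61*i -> [-9.39, -8.78, -8.17, -7.56, -6.95]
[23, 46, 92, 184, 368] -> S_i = 23*2^i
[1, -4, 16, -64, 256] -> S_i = 1*-4^i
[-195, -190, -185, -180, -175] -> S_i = -195 + 5*i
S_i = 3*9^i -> [3, 27, 243, 2187, 19683]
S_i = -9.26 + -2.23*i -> [-9.26, -11.49, -13.72, -15.95, -18.18]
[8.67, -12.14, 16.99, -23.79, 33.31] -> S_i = 8.67*(-1.40)^i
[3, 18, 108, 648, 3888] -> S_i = 3*6^i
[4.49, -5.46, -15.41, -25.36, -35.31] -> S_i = 4.49 + -9.95*i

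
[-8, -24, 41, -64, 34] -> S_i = Random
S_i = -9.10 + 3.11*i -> [-9.1, -5.99, -2.88, 0.23, 3.34]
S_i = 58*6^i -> [58, 348, 2088, 12528, 75168]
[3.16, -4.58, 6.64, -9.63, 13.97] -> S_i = 3.16*(-1.45)^i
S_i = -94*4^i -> [-94, -376, -1504, -6016, -24064]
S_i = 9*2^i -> [9, 18, 36, 72, 144]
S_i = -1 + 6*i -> [-1, 5, 11, 17, 23]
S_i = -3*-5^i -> [-3, 15, -75, 375, -1875]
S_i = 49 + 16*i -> [49, 65, 81, 97, 113]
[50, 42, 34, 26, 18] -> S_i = 50 + -8*i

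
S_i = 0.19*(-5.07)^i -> [0.19, -0.96, 4.88, -24.76, 125.54]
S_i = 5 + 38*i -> [5, 43, 81, 119, 157]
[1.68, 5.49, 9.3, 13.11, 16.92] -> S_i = 1.68 + 3.81*i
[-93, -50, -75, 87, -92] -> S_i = Random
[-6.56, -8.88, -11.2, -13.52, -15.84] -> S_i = -6.56 + -2.32*i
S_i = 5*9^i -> [5, 45, 405, 3645, 32805]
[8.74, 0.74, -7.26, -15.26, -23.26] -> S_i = 8.74 + -8.00*i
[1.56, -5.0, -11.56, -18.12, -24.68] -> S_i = 1.56 + -6.56*i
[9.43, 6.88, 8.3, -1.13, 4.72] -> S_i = Random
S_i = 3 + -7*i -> [3, -4, -11, -18, -25]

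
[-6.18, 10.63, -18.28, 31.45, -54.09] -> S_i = -6.18*(-1.72)^i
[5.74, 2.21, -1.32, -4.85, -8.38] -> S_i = 5.74 + -3.53*i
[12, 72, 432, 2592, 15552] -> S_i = 12*6^i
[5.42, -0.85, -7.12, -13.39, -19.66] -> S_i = 5.42 + -6.27*i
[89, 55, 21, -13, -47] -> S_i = 89 + -34*i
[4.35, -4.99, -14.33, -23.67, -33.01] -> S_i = 4.35 + -9.34*i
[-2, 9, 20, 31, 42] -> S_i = -2 + 11*i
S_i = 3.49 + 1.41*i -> [3.49, 4.9, 6.31, 7.72, 9.13]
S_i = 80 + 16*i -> [80, 96, 112, 128, 144]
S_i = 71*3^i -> [71, 213, 639, 1917, 5751]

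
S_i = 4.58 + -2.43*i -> [4.58, 2.15, -0.28, -2.71, -5.14]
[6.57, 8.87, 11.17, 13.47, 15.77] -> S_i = 6.57 + 2.30*i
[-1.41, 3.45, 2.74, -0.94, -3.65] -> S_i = Random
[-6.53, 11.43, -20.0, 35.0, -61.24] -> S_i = -6.53*(-1.75)^i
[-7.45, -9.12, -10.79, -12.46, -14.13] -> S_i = -7.45 + -1.67*i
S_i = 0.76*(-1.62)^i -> [0.76, -1.23, 1.99, -3.23, 5.23]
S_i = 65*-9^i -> [65, -585, 5265, -47385, 426465]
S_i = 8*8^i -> [8, 64, 512, 4096, 32768]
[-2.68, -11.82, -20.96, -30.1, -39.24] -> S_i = -2.68 + -9.14*i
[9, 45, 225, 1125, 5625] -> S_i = 9*5^i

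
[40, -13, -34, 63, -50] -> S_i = Random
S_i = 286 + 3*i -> [286, 289, 292, 295, 298]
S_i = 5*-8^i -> [5, -40, 320, -2560, 20480]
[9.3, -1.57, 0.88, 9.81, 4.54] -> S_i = Random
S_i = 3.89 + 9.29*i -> [3.89, 13.18, 22.47, 31.76, 41.05]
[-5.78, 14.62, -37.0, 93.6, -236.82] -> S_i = -5.78*(-2.53)^i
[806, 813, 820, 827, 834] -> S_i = 806 + 7*i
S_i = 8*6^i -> [8, 48, 288, 1728, 10368]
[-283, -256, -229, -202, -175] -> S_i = -283 + 27*i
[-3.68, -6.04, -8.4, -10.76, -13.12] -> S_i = -3.68 + -2.36*i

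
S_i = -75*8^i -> [-75, -600, -4800, -38400, -307200]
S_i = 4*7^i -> [4, 28, 196, 1372, 9604]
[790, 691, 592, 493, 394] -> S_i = 790 + -99*i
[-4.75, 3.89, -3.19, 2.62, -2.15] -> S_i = -4.75*(-0.82)^i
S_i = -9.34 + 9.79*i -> [-9.34, 0.45, 10.24, 20.03, 29.82]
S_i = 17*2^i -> [17, 34, 68, 136, 272]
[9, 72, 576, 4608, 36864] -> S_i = 9*8^i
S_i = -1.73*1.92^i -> [-1.73, -3.32, -6.38, -12.24, -23.51]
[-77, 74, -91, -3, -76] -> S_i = Random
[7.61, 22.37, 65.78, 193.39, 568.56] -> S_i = 7.61*2.94^i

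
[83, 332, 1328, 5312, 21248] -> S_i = 83*4^i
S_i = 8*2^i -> [8, 16, 32, 64, 128]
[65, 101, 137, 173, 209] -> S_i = 65 + 36*i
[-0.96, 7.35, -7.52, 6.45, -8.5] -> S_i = Random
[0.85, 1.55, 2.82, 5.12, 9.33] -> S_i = 0.85*1.82^i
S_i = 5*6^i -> [5, 30, 180, 1080, 6480]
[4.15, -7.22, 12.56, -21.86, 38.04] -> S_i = 4.15*(-1.74)^i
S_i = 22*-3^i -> [22, -66, 198, -594, 1782]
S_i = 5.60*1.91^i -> [5.6, 10.7, 20.43, 39.02, 74.53]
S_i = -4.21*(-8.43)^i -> [-4.21, 35.49, -299.18, 2522.11, -21261.43]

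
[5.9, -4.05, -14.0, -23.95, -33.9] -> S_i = 5.90 + -9.95*i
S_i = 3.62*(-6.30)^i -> [3.62, -22.81, 143.68, -905.17, 5702.57]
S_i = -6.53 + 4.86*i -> [-6.53, -1.67, 3.19, 8.05, 12.91]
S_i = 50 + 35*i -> [50, 85, 120, 155, 190]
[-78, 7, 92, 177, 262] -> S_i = -78 + 85*i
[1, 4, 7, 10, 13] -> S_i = 1 + 3*i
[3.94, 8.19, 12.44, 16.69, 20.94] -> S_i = 3.94 + 4.25*i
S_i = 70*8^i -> [70, 560, 4480, 35840, 286720]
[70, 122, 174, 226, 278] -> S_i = 70 + 52*i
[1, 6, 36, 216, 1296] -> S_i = 1*6^i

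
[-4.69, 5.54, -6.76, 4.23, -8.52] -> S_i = Random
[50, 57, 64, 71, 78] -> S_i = 50 + 7*i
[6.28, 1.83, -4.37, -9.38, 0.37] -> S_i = Random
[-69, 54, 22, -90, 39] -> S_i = Random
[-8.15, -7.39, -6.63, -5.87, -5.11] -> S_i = -8.15 + 0.76*i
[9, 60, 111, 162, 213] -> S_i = 9 + 51*i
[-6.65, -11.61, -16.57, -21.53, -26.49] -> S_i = -6.65 + -4.96*i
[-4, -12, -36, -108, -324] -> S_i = -4*3^i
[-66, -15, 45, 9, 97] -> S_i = Random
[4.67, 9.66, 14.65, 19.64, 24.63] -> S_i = 4.67 + 4.99*i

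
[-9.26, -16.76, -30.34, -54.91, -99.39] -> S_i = -9.26*1.81^i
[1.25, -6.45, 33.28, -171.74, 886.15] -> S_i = 1.25*(-5.16)^i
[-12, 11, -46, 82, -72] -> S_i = Random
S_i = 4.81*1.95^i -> [4.81, 9.38, 18.29, 35.67, 69.55]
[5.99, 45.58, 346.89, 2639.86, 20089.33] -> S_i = 5.99*7.61^i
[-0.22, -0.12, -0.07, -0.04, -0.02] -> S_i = -0.22*0.55^i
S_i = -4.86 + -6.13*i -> [-4.86, -10.99, -17.12, -23.25, -29.38]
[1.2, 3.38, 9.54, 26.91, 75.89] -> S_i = 1.20*2.82^i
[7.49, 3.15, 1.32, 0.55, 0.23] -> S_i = 7.49*0.42^i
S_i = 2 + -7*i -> [2, -5, -12, -19, -26]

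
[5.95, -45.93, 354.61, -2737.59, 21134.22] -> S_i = 5.95*(-7.72)^i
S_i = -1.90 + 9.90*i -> [-1.9, 8.0, 17.9, 27.8, 37.7]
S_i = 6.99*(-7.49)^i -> [6.99, -52.36, 392.14, -2937.13, 21999.08]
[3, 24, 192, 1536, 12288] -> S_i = 3*8^i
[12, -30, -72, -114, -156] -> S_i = 12 + -42*i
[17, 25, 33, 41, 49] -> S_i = 17 + 8*i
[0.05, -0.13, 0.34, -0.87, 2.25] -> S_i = 0.05*(-2.59)^i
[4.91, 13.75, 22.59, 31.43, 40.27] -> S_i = 4.91 + 8.84*i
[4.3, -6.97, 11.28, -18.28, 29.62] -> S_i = 4.30*(-1.62)^i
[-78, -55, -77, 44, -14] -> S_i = Random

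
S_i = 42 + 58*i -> [42, 100, 158, 216, 274]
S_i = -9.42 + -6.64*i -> [-9.42, -16.06, -22.7, -29.34, -35.98]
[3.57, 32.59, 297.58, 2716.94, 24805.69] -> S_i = 3.57*9.13^i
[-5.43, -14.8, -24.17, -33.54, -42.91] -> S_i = -5.43 + -9.37*i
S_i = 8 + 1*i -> [8, 9, 10, 11, 12]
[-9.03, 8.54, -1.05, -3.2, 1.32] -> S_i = Random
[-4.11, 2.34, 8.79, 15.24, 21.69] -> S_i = -4.11 + 6.45*i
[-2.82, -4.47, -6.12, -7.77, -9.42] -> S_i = -2.82 + -1.65*i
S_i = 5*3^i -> [5, 15, 45, 135, 405]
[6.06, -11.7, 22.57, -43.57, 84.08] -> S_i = 6.06*(-1.93)^i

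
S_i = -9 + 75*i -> [-9, 66, 141, 216, 291]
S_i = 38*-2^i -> [38, -76, 152, -304, 608]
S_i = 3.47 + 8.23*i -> [3.47, 11.7, 19.93, 28.16, 36.39]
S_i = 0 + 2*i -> [0, 2, 4, 6, 8]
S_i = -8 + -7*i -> [-8, -15, -22, -29, -36]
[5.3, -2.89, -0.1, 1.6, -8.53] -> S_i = Random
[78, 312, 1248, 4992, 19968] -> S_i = 78*4^i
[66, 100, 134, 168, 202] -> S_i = 66 + 34*i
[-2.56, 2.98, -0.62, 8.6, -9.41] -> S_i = Random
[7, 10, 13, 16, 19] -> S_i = 7 + 3*i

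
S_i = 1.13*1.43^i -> [1.13, 1.62, 2.31, 3.3, 4.73]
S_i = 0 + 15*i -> [0, 15, 30, 45, 60]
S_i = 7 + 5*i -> [7, 12, 17, 22, 27]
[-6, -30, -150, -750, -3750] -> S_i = -6*5^i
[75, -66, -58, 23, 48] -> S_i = Random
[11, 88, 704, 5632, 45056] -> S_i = 11*8^i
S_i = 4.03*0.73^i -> [4.03, 2.94, 2.15, 1.57, 1.14]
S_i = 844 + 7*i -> [844, 851, 858, 865, 872]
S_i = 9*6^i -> [9, 54, 324, 1944, 11664]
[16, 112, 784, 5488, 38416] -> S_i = 16*7^i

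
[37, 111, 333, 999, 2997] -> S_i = 37*3^i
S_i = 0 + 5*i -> [0, 5, 10, 15, 20]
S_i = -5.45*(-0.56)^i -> [-5.45, 3.05, -1.71, 0.96, -0.54]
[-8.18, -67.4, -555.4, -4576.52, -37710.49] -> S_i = -8.18*8.24^i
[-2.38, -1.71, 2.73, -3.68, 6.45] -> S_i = Random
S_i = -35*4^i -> [-35, -140, -560, -2240, -8960]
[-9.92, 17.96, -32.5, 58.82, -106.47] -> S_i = -9.92*(-1.81)^i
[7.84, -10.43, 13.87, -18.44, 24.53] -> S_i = 7.84*(-1.33)^i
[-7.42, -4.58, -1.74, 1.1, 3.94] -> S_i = -7.42 + 2.84*i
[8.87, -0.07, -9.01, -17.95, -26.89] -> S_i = 8.87 + -8.94*i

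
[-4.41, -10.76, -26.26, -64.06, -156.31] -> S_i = -4.41*2.44^i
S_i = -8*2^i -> [-8, -16, -32, -64, -128]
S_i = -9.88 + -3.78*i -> [-9.88, -13.66, -17.44, -21.22, -25.0]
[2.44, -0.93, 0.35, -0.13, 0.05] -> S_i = 2.44*(-0.38)^i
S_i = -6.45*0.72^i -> [-6.45, -4.64, -3.34, -2.41, -1.73]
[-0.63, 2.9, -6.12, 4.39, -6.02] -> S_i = Random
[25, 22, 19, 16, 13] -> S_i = 25 + -3*i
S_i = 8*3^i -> [8, 24, 72, 216, 648]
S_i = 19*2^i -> [19, 38, 76, 152, 304]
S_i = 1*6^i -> [1, 6, 36, 216, 1296]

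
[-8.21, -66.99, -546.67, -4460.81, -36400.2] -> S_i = -8.21*8.16^i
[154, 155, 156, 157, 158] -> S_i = 154 + 1*i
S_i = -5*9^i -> [-5, -45, -405, -3645, -32805]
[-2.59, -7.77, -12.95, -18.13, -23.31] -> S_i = -2.59 + -5.18*i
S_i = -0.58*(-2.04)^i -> [-0.58, 1.18, -2.41, 4.92, -10.04]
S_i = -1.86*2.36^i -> [-1.86, -4.39, -10.36, -24.45, -57.7]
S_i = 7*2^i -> [7, 14, 28, 56, 112]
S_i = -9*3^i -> [-9, -27, -81, -243, -729]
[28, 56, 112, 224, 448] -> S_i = 28*2^i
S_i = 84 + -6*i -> [84, 78, 72, 66, 60]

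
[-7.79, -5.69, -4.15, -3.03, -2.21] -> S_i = -7.79*0.73^i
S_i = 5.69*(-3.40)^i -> [5.69, -19.35, 65.78, -223.64, 760.38]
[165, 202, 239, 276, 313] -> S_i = 165 + 37*i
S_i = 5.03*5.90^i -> [5.03, 29.68, 175.09, 1033.06, 6095.03]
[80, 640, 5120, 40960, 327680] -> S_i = 80*8^i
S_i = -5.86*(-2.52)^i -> [-5.86, 14.77, -37.21, 93.78, -236.32]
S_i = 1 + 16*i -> [1, 17, 33, 49, 65]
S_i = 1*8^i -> [1, 8, 64, 512, 4096]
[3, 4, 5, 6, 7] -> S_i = 3 + 1*i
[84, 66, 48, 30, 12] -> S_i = 84 + -18*i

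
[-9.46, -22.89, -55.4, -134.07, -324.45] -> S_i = -9.46*2.42^i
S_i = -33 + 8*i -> [-33, -25, -17, -9, -1]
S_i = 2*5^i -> [2, 10, 50, 250, 1250]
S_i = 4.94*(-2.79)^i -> [4.94, -13.78, 38.45, -107.29, 299.33]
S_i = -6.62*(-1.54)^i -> [-6.62, 10.19, -15.7, 24.18, -37.23]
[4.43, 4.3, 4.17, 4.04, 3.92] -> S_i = 4.43*0.97^i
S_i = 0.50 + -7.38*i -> [0.5, -6.88, -14.26, -21.64, -29.02]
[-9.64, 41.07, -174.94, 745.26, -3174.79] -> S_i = -9.64*(-4.26)^i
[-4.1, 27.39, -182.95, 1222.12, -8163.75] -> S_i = -4.10*(-6.68)^i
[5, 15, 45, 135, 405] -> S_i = 5*3^i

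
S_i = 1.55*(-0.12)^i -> [1.55, -0.19, 0.02, -0.0, 0.0]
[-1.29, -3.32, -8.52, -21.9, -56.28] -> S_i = -1.29*2.57^i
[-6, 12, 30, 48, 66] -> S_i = -6 + 18*i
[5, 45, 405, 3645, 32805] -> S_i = 5*9^i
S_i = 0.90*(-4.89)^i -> [0.9, -4.4, 21.52, -105.24, 514.61]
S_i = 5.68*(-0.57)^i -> [5.68, -3.24, 1.85, -1.05, 0.6]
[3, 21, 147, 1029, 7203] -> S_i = 3*7^i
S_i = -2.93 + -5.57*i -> [-2.93, -8.5, -14.07, -19.64, -25.21]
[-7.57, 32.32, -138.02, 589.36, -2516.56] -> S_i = -7.57*(-4.27)^i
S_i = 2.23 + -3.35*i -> [2.23, -1.12, -4.47, -7.82, -11.17]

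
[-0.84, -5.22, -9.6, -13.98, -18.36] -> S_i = -0.84 + -4.38*i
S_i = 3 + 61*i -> [3, 64, 125, 186, 247]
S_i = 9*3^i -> [9, 27, 81, 243, 729]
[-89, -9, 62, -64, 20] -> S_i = Random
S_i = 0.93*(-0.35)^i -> [0.93, -0.33, 0.11, -0.04, 0.01]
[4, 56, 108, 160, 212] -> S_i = 4 + 52*i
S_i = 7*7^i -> [7, 49, 343, 2401, 16807]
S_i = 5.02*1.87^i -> [5.02, 9.39, 17.55, 32.83, 61.39]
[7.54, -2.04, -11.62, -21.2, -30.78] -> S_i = 7.54 + -9.58*i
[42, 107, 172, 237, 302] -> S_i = 42 + 65*i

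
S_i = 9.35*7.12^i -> [9.35, 66.57, 473.99, 3374.83, 24028.77]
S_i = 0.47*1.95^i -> [0.47, 0.92, 1.79, 3.48, 6.8]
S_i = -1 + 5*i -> [-1, 4, 9, 14, 19]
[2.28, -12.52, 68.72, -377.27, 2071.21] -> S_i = 2.28*(-5.49)^i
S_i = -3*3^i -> [-3, -9, -27, -81, -243]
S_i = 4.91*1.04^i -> [4.91, 5.11, 5.31, 5.52, 5.74]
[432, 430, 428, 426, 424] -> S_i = 432 + -2*i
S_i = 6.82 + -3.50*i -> [6.82, 3.32, -0.18, -3.68, -7.18]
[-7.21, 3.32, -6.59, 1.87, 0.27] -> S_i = Random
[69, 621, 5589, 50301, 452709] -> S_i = 69*9^i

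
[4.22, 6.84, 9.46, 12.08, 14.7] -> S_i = 4.22 + 2.62*i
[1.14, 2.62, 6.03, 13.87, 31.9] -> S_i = 1.14*2.30^i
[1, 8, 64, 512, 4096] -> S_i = 1*8^i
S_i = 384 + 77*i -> [384, 461, 538, 615, 692]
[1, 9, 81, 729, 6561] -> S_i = 1*9^i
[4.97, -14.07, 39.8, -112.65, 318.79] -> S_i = 4.97*(-2.83)^i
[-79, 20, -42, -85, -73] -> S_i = Random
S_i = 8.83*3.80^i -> [8.83, 33.55, 127.51, 484.52, 1841.18]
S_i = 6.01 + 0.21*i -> [6.01, 6.22, 6.43, 6.64, 6.85]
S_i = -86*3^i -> [-86, -258, -774, -2322, -6966]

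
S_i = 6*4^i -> [6, 24, 96, 384, 1536]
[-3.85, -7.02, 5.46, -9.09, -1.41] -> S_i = Random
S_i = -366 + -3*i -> [-366, -369, -372, -375, -378]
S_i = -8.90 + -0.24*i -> [-8.9, -9.14, -9.38, -9.62, -9.86]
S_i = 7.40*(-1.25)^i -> [7.4, -9.25, 11.56, -14.45, 18.07]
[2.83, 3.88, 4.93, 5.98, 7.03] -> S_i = 2.83 + 1.05*i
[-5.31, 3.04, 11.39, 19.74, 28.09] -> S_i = -5.31 + 8.35*i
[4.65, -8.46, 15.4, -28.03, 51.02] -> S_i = 4.65*(-1.82)^i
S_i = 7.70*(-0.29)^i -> [7.7, -2.23, 0.65, -0.19, 0.05]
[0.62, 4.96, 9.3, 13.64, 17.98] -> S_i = 0.62 + 4.34*i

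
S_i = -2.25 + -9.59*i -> [-2.25, -11.84, -21.43, -31.02, -40.61]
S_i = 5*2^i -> [5, 10, 20, 40, 80]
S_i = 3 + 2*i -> [3, 5, 7, 9, 11]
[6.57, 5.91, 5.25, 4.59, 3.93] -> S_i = 6.57 + -0.66*i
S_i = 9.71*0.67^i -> [9.71, 6.51, 4.36, 2.92, 1.96]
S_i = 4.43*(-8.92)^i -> [4.43, -39.52, 352.48, -3144.11, 28045.5]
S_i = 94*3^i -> [94, 282, 846, 2538, 7614]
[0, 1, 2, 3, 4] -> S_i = 0 + 1*i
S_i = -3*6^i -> [-3, -18, -108, -648, -3888]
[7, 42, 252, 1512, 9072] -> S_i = 7*6^i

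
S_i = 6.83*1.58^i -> [6.83, 10.79, 17.05, 26.94, 42.56]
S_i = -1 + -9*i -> [-1, -10, -19, -28, -37]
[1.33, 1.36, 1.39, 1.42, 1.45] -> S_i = 1.33 + 0.03*i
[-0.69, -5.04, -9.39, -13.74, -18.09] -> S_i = -0.69 + -4.35*i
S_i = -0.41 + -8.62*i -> [-0.41, -9.03, -17.65, -26.27, -34.89]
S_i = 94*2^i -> [94, 188, 376, 752, 1504]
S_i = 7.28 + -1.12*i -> [7.28, 6.16, 5.04, 3.92, 2.8]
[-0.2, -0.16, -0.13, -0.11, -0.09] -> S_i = -0.20*0.82^i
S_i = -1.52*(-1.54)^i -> [-1.52, 2.34, -3.6, 5.55, -8.55]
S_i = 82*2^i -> [82, 164, 328, 656, 1312]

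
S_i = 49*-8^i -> [49, -392, 3136, -25088, 200704]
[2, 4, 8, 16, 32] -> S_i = 2*2^i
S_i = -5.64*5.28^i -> [-5.64, -29.78, -157.23, -830.2, -4383.44]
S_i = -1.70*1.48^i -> [-1.7, -2.52, -3.72, -5.51, -8.16]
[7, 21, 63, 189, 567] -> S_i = 7*3^i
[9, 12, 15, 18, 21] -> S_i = 9 + 3*i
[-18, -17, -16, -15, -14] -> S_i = -18 + 1*i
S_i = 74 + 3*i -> [74, 77, 80, 83, 86]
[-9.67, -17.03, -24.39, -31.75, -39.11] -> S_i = -9.67 + -7.36*i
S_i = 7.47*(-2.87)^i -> [7.47, -21.44, 61.53, -176.59, 506.81]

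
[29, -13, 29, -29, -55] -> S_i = Random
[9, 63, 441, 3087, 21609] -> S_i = 9*7^i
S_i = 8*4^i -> [8, 32, 128, 512, 2048]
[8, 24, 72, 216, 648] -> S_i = 8*3^i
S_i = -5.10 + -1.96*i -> [-5.1, -7.06, -9.02, -10.98, -12.94]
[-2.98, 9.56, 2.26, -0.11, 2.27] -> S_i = Random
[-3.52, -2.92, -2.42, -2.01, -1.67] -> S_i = -3.52*0.83^i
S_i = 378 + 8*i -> [378, 386, 394, 402, 410]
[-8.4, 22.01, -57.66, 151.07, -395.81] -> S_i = -8.40*(-2.62)^i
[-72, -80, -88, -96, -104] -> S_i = -72 + -8*i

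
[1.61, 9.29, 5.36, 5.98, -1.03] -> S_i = Random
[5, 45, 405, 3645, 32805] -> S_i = 5*9^i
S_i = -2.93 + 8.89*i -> [-2.93, 5.96, 14.85, 23.74, 32.63]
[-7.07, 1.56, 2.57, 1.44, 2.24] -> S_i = Random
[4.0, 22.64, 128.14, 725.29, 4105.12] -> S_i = 4.00*5.66^i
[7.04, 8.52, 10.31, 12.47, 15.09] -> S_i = 7.04*1.21^i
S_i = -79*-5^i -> [-79, 395, -1975, 9875, -49375]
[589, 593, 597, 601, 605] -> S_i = 589 + 4*i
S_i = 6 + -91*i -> [6, -85, -176, -267, -358]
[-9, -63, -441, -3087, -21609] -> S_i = -9*7^i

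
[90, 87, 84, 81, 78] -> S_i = 90 + -3*i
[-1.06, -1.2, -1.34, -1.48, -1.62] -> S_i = -1.06 + -0.14*i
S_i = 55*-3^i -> [55, -165, 495, -1485, 4455]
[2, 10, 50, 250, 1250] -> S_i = 2*5^i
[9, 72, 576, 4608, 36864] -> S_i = 9*8^i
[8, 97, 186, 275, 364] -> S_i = 8 + 89*i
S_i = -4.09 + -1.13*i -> [-4.09, -5.22, -6.35, -7.48, -8.61]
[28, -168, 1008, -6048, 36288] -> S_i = 28*-6^i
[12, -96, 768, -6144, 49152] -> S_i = 12*-8^i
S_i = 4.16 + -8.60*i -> [4.16, -4.44, -13.04, -21.64, -30.24]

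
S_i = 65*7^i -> [65, 455, 3185, 22295, 156065]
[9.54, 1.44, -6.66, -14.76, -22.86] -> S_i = 9.54 + -8.10*i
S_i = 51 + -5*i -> [51, 46, 41, 36, 31]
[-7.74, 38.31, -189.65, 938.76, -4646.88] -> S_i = -7.74*(-4.95)^i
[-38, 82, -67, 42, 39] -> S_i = Random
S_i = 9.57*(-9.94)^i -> [9.57, -95.13, 945.55, -9398.77, 93423.79]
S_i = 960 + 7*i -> [960, 967, 974, 981, 988]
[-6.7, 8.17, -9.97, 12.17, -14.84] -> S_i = -6.70*(-1.22)^i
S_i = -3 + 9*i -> [-3, 6, 15, 24, 33]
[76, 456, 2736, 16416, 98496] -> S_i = 76*6^i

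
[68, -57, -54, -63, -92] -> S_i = Random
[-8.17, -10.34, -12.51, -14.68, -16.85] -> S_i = -8.17 + -2.17*i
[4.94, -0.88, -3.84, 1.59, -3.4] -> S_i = Random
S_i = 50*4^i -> [50, 200, 800, 3200, 12800]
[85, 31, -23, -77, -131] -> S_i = 85 + -54*i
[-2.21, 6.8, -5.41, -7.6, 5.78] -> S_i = Random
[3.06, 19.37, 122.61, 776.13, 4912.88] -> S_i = 3.06*6.33^i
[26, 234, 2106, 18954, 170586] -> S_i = 26*9^i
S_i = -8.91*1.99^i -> [-8.91, -17.73, -35.28, -70.22, -139.73]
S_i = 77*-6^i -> [77, -462, 2772, -16632, 99792]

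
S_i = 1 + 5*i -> [1, 6, 11, 16, 21]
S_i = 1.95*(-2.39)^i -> [1.95, -4.66, 11.14, -26.62, 63.62]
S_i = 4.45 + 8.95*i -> [4.45, 13.4, 22.35, 31.3, 40.25]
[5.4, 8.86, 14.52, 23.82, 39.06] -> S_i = 5.40*1.64^i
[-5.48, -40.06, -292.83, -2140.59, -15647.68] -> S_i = -5.48*7.31^i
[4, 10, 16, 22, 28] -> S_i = 4 + 6*i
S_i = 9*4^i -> [9, 36, 144, 576, 2304]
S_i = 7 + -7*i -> [7, 0, -7, -14, -21]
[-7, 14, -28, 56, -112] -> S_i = -7*-2^i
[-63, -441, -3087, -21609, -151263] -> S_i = -63*7^i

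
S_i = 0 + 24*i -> [0, 24, 48, 72, 96]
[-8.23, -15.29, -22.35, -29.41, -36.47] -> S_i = -8.23 + -7.06*i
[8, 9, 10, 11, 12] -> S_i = 8 + 1*i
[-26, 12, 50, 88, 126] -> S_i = -26 + 38*i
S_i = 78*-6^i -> [78, -468, 2808, -16848, 101088]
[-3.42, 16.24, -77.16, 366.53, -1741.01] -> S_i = -3.42*(-4.75)^i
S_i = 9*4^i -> [9, 36, 144, 576, 2304]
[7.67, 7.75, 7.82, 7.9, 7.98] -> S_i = 7.67*1.01^i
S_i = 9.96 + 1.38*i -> [9.96, 11.34, 12.72, 14.1, 15.48]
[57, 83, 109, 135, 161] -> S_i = 57 + 26*i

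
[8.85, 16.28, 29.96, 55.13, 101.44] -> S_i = 8.85*1.84^i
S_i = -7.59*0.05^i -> [-7.59, -0.38, -0.02, -0.0, -0.0]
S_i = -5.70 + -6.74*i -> [-5.7, -12.44, -19.18, -25.92, -32.66]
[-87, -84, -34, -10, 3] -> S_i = Random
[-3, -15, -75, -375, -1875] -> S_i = -3*5^i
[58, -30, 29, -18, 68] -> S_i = Random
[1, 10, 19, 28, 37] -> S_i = 1 + 9*i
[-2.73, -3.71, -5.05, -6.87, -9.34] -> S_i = -2.73*1.36^i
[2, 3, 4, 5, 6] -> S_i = 2 + 1*i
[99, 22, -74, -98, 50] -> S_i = Random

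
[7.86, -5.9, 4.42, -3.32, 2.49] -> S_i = 7.86*(-0.75)^i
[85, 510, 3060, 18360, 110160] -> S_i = 85*6^i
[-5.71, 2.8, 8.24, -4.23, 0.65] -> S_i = Random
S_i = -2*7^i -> [-2, -14, -98, -686, -4802]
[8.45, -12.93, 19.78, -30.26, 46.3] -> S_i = 8.45*(-1.53)^i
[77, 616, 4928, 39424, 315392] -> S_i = 77*8^i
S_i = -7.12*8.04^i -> [-7.12, -57.24, -460.25, -3700.4, -29751.18]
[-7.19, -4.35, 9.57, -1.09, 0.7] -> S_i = Random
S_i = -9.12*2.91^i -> [-9.12, -26.54, -77.23, -224.74, -653.98]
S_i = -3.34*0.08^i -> [-3.34, -0.27, -0.02, -0.0, -0.0]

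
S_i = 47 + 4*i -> [47, 51, 55, 59, 63]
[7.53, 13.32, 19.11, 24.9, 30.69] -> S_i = 7.53 + 5.79*i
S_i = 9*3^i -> [9, 27, 81, 243, 729]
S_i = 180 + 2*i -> [180, 182, 184, 186, 188]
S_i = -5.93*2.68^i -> [-5.93, -15.89, -42.59, -114.15, -305.91]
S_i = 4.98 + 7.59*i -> [4.98, 12.57, 20.16, 27.75, 35.34]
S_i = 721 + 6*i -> [721, 727, 733, 739, 745]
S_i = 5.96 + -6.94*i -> [5.96, -0.98, -7.92, -14.86, -21.8]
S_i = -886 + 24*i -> [-886, -862, -838, -814, -790]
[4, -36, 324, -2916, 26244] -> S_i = 4*-9^i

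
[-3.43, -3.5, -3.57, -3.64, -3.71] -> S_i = -3.43*1.02^i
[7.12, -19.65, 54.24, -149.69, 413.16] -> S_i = 7.12*(-2.76)^i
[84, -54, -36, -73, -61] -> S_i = Random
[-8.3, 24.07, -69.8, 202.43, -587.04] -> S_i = -8.30*(-2.90)^i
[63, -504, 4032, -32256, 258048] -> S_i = 63*-8^i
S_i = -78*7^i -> [-78, -546, -3822, -26754, -187278]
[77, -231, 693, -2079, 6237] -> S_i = 77*-3^i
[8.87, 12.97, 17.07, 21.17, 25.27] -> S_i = 8.87 + 4.10*i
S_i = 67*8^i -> [67, 536, 4288, 34304, 274432]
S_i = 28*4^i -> [28, 112, 448, 1792, 7168]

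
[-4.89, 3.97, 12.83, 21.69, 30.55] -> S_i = -4.89 + 8.86*i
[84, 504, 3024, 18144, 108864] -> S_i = 84*6^i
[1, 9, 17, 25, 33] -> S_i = 1 + 8*i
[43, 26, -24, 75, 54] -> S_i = Random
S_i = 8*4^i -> [8, 32, 128, 512, 2048]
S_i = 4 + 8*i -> [4, 12, 20, 28, 36]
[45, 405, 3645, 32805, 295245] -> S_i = 45*9^i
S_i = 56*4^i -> [56, 224, 896, 3584, 14336]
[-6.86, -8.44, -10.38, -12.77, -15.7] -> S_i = -6.86*1.23^i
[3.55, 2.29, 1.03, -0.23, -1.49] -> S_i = 3.55 + -1.26*i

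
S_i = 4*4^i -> [4, 16, 64, 256, 1024]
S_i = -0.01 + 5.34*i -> [-0.01, 5.33, 10.67, 16.01, 21.35]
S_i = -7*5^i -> [-7, -35, -175, -875, -4375]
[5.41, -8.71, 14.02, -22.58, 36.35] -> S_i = 5.41*(-1.61)^i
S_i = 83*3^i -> [83, 249, 747, 2241, 6723]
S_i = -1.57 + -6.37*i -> [-1.57, -7.94, -14.31, -20.68, -27.05]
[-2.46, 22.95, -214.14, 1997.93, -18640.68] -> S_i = -2.46*(-9.33)^i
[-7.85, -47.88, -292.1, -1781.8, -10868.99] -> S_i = -7.85*6.10^i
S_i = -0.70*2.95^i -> [-0.7, -2.06, -6.09, -17.97, -53.01]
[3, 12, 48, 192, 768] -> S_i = 3*4^i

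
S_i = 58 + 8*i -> [58, 66, 74, 82, 90]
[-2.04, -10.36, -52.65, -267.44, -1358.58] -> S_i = -2.04*5.08^i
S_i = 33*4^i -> [33, 132, 528, 2112, 8448]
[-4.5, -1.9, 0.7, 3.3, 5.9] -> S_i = -4.50 + 2.60*i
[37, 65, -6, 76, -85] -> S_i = Random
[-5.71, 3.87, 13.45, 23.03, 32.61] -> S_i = -5.71 + 9.58*i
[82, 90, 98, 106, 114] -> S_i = 82 + 8*i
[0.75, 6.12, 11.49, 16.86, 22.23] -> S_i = 0.75 + 5.37*i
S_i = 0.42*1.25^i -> [0.42, 0.52, 0.66, 0.82, 1.03]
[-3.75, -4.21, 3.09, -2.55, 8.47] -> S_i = Random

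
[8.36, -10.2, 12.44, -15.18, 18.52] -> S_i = 8.36*(-1.22)^i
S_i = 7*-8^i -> [7, -56, 448, -3584, 28672]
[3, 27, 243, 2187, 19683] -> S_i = 3*9^i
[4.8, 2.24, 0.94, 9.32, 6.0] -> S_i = Random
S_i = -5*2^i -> [-5, -10, -20, -40, -80]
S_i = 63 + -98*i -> [63, -35, -133, -231, -329]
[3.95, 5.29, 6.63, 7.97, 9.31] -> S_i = 3.95 + 1.34*i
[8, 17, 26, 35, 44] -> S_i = 8 + 9*i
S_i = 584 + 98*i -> [584, 682, 780, 878, 976]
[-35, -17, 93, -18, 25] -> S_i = Random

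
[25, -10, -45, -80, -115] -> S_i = 25 + -35*i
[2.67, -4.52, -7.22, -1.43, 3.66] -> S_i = Random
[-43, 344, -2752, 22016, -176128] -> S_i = -43*-8^i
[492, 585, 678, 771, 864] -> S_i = 492 + 93*i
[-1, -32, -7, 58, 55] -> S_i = Random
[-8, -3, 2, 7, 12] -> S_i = -8 + 5*i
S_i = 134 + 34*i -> [134, 168, 202, 236, 270]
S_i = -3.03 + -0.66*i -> [-3.03, -3.69, -4.35, -5.01, -5.67]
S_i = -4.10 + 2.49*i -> [-4.1, -1.61, 0.88, 3.37, 5.86]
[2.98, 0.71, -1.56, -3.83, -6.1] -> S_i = 2.98 + -2.27*i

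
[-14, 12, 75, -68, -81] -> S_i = Random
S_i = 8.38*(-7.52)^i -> [8.38, -63.02, 473.89, -3563.67, 26798.8]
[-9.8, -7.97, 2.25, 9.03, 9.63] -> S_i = Random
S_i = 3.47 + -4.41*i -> [3.47, -0.94, -5.35, -9.76, -14.17]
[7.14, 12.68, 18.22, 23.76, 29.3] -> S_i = 7.14 + 5.54*i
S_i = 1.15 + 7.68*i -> [1.15, 8.83, 16.51, 24.19, 31.87]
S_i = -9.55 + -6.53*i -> [-9.55, -16.08, -22.61, -29.14, -35.67]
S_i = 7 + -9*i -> [7, -2, -11, -20, -29]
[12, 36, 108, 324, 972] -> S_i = 12*3^i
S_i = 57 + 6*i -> [57, 63, 69, 75, 81]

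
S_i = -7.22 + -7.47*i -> [-7.22, -14.69, -22.16, -29.63, -37.1]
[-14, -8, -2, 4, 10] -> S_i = -14 + 6*i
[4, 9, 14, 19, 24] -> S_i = 4 + 5*i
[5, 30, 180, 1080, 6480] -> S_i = 5*6^i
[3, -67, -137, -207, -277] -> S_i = 3 + -70*i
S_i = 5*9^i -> [5, 45, 405, 3645, 32805]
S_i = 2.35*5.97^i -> [2.35, 14.03, 83.76, 500.02, 2985.14]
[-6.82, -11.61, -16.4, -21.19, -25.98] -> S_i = -6.82 + -4.79*i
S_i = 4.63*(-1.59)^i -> [4.63, -7.36, 11.71, -18.61, 29.59]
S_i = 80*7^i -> [80, 560, 3920, 27440, 192080]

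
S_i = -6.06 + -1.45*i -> [-6.06, -7.51, -8.96, -10.41, -11.86]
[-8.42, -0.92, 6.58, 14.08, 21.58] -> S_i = -8.42 + 7.50*i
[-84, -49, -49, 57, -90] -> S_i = Random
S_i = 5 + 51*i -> [5, 56, 107, 158, 209]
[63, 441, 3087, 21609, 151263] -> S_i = 63*7^i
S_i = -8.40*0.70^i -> [-8.4, -5.88, -4.12, -2.88, -2.02]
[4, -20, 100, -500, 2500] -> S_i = 4*-5^i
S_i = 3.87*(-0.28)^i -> [3.87, -1.08, 0.3, -0.08, 0.02]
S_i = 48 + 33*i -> [48, 81, 114, 147, 180]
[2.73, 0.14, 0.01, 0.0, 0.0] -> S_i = 2.73*0.05^i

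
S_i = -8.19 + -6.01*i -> [-8.19, -14.2, -20.21, -26.22, -32.23]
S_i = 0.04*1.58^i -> [0.04, 0.06, 0.1, 0.16, 0.25]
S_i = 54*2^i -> [54, 108, 216, 432, 864]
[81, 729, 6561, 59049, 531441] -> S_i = 81*9^i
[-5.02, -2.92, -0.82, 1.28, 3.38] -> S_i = -5.02 + 2.10*i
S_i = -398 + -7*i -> [-398, -405, -412, -419, -426]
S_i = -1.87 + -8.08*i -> [-1.87, -9.95, -18.03, -26.11, -34.19]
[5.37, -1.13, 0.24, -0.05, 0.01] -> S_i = 5.37*(-0.21)^i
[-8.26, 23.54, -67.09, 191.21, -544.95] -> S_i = -8.26*(-2.85)^i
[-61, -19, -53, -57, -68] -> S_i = Random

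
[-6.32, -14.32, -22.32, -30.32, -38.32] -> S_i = -6.32 + -8.00*i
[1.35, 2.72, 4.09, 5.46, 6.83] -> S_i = 1.35 + 1.37*i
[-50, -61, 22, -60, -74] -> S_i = Random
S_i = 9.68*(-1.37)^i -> [9.68, -13.26, 18.17, -24.89, 34.1]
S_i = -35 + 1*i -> [-35, -34, -33, -32, -31]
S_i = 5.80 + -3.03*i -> [5.8, 2.77, -0.26, -3.29, -6.32]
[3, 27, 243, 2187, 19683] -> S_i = 3*9^i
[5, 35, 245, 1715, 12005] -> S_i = 5*7^i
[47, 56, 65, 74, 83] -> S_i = 47 + 9*i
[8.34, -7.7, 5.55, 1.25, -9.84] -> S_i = Random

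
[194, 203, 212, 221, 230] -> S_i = 194 + 9*i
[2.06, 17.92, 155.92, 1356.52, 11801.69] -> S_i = 2.06*8.70^i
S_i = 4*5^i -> [4, 20, 100, 500, 2500]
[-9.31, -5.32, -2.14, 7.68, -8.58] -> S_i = Random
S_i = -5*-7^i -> [-5, 35, -245, 1715, -12005]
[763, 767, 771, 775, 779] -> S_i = 763 + 4*i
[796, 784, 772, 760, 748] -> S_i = 796 + -12*i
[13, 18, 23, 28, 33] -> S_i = 13 + 5*i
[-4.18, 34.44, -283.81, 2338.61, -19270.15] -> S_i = -4.18*(-8.24)^i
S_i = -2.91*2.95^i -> [-2.91, -8.58, -25.32, -74.71, -220.38]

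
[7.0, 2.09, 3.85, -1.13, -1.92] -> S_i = Random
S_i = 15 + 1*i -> [15, 16, 17, 18, 19]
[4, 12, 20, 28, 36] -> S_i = 4 + 8*i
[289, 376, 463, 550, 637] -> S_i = 289 + 87*i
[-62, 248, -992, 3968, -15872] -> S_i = -62*-4^i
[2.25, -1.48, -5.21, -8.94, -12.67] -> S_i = 2.25 + -3.73*i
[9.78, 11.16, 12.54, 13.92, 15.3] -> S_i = 9.78 + 1.38*i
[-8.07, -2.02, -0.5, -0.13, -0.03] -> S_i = -8.07*0.25^i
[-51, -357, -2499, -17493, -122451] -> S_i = -51*7^i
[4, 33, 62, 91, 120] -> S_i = 4 + 29*i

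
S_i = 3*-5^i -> [3, -15, 75, -375, 1875]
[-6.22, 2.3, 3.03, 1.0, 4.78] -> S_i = Random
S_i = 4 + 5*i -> [4, 9, 14, 19, 24]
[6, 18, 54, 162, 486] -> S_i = 6*3^i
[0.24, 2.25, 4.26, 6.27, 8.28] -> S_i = 0.24 + 2.01*i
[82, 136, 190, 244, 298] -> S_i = 82 + 54*i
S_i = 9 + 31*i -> [9, 40, 71, 102, 133]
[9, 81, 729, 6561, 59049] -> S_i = 9*9^i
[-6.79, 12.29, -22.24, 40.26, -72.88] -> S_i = -6.79*(-1.81)^i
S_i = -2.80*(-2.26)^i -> [-2.8, 6.33, -14.3, 32.32, -73.05]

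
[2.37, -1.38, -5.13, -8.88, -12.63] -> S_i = 2.37 + -3.75*i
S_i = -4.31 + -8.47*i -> [-4.31, -12.78, -21.25, -29.72, -38.19]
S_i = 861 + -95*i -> [861, 766, 671, 576, 481]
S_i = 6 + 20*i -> [6, 26, 46, 66, 86]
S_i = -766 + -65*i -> [-766, -831, -896, -961, -1026]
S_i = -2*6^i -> [-2, -12, -72, -432, -2592]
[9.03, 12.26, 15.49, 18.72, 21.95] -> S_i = 9.03 + 3.23*i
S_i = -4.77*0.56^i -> [-4.77, -2.67, -1.5, -0.84, -0.47]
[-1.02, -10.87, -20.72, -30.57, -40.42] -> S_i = -1.02 + -9.85*i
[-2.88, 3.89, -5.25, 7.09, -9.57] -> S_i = -2.88*(-1.35)^i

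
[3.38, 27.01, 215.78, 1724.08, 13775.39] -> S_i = 3.38*7.99^i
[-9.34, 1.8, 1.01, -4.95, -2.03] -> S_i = Random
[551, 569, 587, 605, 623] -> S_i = 551 + 18*i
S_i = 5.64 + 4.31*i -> [5.64, 9.95, 14.26, 18.57, 22.88]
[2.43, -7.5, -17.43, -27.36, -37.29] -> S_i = 2.43 + -9.93*i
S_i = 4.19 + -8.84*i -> [4.19, -4.65, -13.49, -22.33, -31.17]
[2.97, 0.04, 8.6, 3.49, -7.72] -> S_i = Random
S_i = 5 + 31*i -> [5, 36, 67, 98, 129]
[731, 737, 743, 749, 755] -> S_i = 731 + 6*i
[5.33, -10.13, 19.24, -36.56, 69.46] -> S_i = 5.33*(-1.90)^i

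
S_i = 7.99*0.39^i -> [7.99, 3.12, 1.22, 0.47, 0.18]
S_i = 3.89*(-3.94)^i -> [3.89, -15.33, 60.39, -237.92, 937.42]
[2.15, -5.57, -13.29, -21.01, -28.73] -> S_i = 2.15 + -7.72*i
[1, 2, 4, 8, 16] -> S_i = 1*2^i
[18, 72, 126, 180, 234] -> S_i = 18 + 54*i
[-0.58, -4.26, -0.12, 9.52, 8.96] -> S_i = Random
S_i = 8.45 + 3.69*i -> [8.45, 12.14, 15.83, 19.52, 23.21]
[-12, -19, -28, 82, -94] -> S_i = Random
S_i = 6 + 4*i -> [6, 10, 14, 18, 22]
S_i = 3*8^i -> [3, 24, 192, 1536, 12288]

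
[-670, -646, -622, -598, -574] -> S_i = -670 + 24*i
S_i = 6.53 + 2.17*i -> [6.53, 8.7, 10.87, 13.04, 15.21]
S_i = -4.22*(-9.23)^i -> [-4.22, 38.95, -359.51, 3318.31, -30628.04]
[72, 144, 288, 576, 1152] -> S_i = 72*2^i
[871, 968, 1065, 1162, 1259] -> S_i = 871 + 97*i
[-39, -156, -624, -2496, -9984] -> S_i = -39*4^i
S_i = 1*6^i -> [1, 6, 36, 216, 1296]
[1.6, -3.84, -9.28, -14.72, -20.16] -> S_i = 1.60 + -5.44*i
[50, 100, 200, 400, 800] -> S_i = 50*2^i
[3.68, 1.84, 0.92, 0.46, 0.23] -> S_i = 3.68*0.50^i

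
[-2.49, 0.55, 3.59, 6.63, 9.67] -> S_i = -2.49 + 3.04*i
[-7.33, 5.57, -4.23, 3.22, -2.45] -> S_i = -7.33*(-0.76)^i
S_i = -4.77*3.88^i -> [-4.77, -18.51, -71.81, -278.62, -1081.05]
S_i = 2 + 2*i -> [2, 4, 6, 8, 10]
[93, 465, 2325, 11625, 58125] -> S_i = 93*5^i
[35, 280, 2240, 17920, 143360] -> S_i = 35*8^i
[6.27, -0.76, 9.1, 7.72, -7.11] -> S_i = Random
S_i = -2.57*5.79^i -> [-2.57, -14.88, -86.16, -498.85, -2888.33]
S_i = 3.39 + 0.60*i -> [3.39, 3.99, 4.59, 5.19, 5.79]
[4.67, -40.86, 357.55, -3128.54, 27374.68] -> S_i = 4.67*(-8.75)^i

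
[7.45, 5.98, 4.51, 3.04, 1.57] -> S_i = 7.45 + -1.47*i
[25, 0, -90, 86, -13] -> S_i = Random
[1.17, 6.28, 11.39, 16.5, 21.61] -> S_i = 1.17 + 5.11*i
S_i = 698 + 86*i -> [698, 784, 870, 956, 1042]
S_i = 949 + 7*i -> [949, 956, 963, 970, 977]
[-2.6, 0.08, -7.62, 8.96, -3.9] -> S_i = Random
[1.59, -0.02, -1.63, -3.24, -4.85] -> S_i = 1.59 + -1.61*i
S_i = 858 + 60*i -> [858, 918, 978, 1038, 1098]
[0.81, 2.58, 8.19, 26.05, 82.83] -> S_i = 0.81*3.18^i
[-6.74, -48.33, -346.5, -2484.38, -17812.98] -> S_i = -6.74*7.17^i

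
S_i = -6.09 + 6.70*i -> [-6.09, 0.61, 7.31, 14.01, 20.71]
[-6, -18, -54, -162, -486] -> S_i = -6*3^i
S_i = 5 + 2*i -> [5, 7, 9, 11, 13]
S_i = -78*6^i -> [-78, -468, -2808, -16848, -101088]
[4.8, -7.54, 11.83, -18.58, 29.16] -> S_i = 4.80*(-1.57)^i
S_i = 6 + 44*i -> [6, 50, 94, 138, 182]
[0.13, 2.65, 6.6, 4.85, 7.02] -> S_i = Random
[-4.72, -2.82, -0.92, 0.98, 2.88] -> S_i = -4.72 + 1.90*i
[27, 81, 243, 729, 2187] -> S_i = 27*3^i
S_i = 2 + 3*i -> [2, 5, 8, 11, 14]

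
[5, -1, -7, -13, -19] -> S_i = 5 + -6*i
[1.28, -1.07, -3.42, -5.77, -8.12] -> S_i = 1.28 + -2.35*i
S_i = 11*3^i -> [11, 33, 99, 297, 891]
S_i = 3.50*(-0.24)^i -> [3.5, -0.84, 0.2, -0.05, 0.01]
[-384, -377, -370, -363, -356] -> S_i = -384 + 7*i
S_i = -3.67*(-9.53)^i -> [-3.67, 34.98, -333.31, 3176.47, -30271.76]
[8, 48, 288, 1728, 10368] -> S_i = 8*6^i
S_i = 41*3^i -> [41, 123, 369, 1107, 3321]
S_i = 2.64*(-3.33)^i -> [2.64, -8.79, 29.27, -97.48, 324.62]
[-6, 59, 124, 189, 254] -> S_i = -6 + 65*i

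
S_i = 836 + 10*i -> [836, 846, 856, 866, 876]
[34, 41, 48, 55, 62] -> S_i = 34 + 7*i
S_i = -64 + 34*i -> [-64, -30, 4, 38, 72]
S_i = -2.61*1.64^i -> [-2.61, -4.28, -7.02, -11.51, -18.88]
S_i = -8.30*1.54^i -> [-8.3, -12.78, -19.68, -30.31, -46.68]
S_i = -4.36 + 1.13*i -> [-4.36, -3.23, -2.1, -0.97, 0.16]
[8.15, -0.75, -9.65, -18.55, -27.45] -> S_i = 8.15 + -8.90*i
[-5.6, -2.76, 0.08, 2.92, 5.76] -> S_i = -5.60 + 2.84*i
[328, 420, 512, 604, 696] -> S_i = 328 + 92*i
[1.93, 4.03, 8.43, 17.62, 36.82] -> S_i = 1.93*2.09^i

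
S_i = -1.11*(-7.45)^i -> [-1.11, 8.27, -61.61, 458.98, -3419.39]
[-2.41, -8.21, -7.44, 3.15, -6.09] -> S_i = Random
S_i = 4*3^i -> [4, 12, 36, 108, 324]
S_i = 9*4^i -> [9, 36, 144, 576, 2304]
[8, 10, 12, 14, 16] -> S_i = 8 + 2*i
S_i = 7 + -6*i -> [7, 1, -5, -11, -17]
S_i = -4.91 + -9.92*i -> [-4.91, -14.83, -24.75, -34.67, -44.59]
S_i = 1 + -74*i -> [1, -73, -147, -221, -295]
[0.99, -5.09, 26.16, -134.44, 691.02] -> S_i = 0.99*(-5.14)^i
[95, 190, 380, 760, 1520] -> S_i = 95*2^i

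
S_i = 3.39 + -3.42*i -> [3.39, -0.03, -3.45, -6.87, -10.29]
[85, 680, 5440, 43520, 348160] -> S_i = 85*8^i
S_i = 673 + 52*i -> [673, 725, 777, 829, 881]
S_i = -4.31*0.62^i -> [-4.31, -2.67, -1.66, -1.03, -0.64]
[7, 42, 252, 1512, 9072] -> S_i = 7*6^i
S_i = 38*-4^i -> [38, -152, 608, -2432, 9728]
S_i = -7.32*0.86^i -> [-7.32, -6.3, -5.41, -4.66, -4.0]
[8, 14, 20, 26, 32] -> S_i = 8 + 6*i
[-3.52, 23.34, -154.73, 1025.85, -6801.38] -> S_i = -3.52*(-6.63)^i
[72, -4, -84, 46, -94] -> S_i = Random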